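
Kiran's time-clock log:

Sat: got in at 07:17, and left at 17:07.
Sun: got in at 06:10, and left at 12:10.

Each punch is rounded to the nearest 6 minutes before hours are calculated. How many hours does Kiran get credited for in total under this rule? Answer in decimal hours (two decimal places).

15.80 hours

Sat: in 07:17→07:18, out 17:07→17:06; 9 h 48 min
Sun: in 06:10→06:12, out 12:10→12:12; 6 h 0 min
Total credited: 15 h 48 min.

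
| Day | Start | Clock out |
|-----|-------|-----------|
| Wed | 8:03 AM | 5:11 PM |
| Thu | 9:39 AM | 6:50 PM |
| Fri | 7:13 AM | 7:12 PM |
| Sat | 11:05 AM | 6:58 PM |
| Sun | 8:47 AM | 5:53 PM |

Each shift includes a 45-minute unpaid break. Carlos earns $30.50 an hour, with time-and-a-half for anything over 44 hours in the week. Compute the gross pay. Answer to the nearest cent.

$1327.77

Wed: 8:03 AM–5:11 PM = 9 h 8 min; less 45 min break → 8 h 23 min
Thu: 9:39 AM–6:50 PM = 9 h 11 min; less 45 min break → 8 h 26 min
Fri: 7:13 AM–7:12 PM = 11 h 59 min; less 45 min break → 11 h 14 min
Sat: 11:05 AM–6:58 PM = 7 h 53 min; less 45 min break → 7 h 8 min
Sun: 8:47 AM–5:53 PM = 9 h 6 min; less 45 min break → 8 h 21 min
Total worked: 43 h 32 min = 2612 min.
Regular 43 h 32 min = 2612 min at $30.50/h; overtime 0 h 0 min = 0 min at $45.75/h.
Pay = (2612 × $30.50 + 0 × $45.75) ÷ 60 = $1327.77.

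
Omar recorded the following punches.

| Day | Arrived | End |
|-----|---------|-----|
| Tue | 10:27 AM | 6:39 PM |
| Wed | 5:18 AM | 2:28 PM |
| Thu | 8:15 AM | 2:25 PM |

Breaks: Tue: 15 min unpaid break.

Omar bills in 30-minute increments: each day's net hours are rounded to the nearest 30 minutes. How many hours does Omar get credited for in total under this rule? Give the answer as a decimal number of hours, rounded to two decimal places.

Tue: 10:27 AM–6:39 PM = 8 h 12 min − 15 min = 7 h 57 min → rounds to 8 h 0 min
Wed: 5:18 AM–2:28 PM = 9 h 10 min → rounds to 9 h 0 min
Thu: 8:15 AM–2:25 PM = 6 h 10 min → rounds to 6 h 0 min
Total credited: 23 h 0 min.

23.00 hours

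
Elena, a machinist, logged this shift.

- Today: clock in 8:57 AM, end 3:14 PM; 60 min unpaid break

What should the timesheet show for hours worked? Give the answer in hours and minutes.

Today: 8:57 AM–3:14 PM = 6 h 17 min; less 60 min break → 5 h 17 min

5 h 17 min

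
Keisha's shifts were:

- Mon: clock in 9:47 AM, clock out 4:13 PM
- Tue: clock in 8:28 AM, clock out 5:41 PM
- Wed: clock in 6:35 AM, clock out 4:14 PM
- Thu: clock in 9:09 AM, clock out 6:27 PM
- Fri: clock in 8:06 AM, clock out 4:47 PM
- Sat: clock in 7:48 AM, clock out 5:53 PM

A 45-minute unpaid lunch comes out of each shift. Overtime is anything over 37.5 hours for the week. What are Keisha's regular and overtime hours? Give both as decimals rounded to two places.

Mon: 9:47 AM–4:13 PM = 6 h 26 min; less 45 min break → 5 h 41 min
Tue: 8:28 AM–5:41 PM = 9 h 13 min; less 45 min break → 8 h 28 min
Wed: 6:35 AM–4:14 PM = 9 h 39 min; less 45 min break → 8 h 54 min
Thu: 9:09 AM–6:27 PM = 9 h 18 min; less 45 min break → 8 h 33 min
Fri: 8:06 AM–4:47 PM = 8 h 41 min; less 45 min break → 7 h 56 min
Sat: 7:48 AM–5:53 PM = 10 h 5 min; less 45 min break → 9 h 20 min
Total worked: 48 h 52 min = 48.87 h.
Threshold 37.5 h → overtime 11 h 22 min, regular 37 h 30 min.

Regular 37.50 hours, overtime 11.37 hours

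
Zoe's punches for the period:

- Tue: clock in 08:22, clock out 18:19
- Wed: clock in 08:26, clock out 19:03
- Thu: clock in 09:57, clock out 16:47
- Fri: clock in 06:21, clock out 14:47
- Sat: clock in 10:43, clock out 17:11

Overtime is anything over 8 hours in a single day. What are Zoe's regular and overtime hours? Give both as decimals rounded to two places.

Regular 37.30 hours, overtime 5.00 hours

Tue: 08:22–18:19 = 9 h 57 min
Wed: 08:26–19:03 = 10 h 37 min
Thu: 09:57–16:47 = 6 h 50 min
Fri: 06:21–14:47 = 8 h 26 min
Sat: 10:43–17:11 = 6 h 28 min
Tue reg 8 h 0 min / OT 1 h 57 min; Wed reg 8 h 0 min / OT 2 h 37 min; Thu reg 6 h 50 min / OT 0 h 0 min; Fri reg 8 h 0 min / OT 0 h 26 min; Sat reg 6 h 28 min / OT 0 h 0 min.
Totals: regular 37 h 18 min, overtime 5 h 0 min.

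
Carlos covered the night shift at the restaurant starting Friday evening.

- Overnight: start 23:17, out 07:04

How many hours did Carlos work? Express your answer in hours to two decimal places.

7.78 hours

Overnight: 23:17 → midnight = 0 h 43 min; midnight → 07:04 = 7 h 4 min; span 7 h 47 min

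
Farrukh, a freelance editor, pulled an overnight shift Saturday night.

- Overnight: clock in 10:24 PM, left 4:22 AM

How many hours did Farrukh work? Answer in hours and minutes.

Overnight: 10:24 PM → midnight = 1 h 36 min; midnight → 4:22 AM = 4 h 22 min; span 5 h 58 min

5 h 58 min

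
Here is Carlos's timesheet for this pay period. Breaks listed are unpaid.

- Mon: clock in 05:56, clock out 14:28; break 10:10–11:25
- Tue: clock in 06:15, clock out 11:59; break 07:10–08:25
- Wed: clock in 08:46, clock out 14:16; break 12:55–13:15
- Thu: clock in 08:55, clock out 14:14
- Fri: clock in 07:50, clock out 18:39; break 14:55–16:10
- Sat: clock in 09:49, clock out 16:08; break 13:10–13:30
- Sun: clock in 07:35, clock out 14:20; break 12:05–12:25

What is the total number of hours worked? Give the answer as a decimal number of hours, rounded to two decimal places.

Mon: 05:56–14:28 = 8 h 32 min; less 75 min break → 7 h 17 min
Tue: 06:15–11:59 = 5 h 44 min; less 75 min break → 4 h 29 min
Wed: 08:46–14:16 = 5 h 30 min; less 20 min break → 5 h 10 min
Thu: 08:55–14:14 = 5 h 19 min
Fri: 07:50–18:39 = 10 h 49 min; less 75 min break → 9 h 34 min
Sat: 09:49–16:08 = 6 h 19 min; less 20 min break → 5 h 59 min
Sun: 07:35–14:20 = 6 h 45 min; less 20 min break → 6 h 25 min
Total: 7 h 17 min + 4 h 29 min + 5 h 10 min + 5 h 19 min + 9 h 34 min + 5 h 59 min + 6 h 25 min = 44 h 13 min.

44.22 hours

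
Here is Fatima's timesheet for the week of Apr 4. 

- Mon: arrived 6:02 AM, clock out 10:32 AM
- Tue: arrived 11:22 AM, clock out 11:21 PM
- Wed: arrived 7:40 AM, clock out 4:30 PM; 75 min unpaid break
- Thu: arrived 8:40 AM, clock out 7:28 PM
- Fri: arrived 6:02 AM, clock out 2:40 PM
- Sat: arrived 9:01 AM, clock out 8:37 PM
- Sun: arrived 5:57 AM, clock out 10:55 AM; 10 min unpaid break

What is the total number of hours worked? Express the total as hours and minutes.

Mon: 6:02 AM–10:32 AM = 4 h 30 min
Tue: 11:22 AM–11:21 PM = 11 h 59 min
Wed: 7:40 AM–4:30 PM = 8 h 50 min; less 75 min break → 7 h 35 min
Thu: 8:40 AM–7:28 PM = 10 h 48 min
Fri: 6:02 AM–2:40 PM = 8 h 38 min
Sat: 9:01 AM–8:37 PM = 11 h 36 min
Sun: 5:57 AM–10:55 AM = 4 h 58 min; less 10 min break → 4 h 48 min
Total: 4 h 30 min + 11 h 59 min + 7 h 35 min + 10 h 48 min + 8 h 38 min + 11 h 36 min + 4 h 48 min = 59 h 54 min.

59 h 54 min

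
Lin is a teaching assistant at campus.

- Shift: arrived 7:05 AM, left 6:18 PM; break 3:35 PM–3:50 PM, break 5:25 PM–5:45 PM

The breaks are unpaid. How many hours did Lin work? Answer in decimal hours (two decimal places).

10.63 hours

Shift: 7:05 AM–6:18 PM = 11 h 13 min; less 35 min break → 10 h 38 min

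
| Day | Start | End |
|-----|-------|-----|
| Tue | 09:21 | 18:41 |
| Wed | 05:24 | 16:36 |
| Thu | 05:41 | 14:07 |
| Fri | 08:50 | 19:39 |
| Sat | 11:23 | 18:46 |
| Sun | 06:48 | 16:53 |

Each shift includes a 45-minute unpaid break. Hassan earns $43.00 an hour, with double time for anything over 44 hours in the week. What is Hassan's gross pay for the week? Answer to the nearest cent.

$2644.50

Tue: 09:21–18:41 = 9 h 20 min; less 45 min break → 8 h 35 min
Wed: 05:24–16:36 = 11 h 12 min; less 45 min break → 10 h 27 min
Thu: 05:41–14:07 = 8 h 26 min; less 45 min break → 7 h 41 min
Fri: 08:50–19:39 = 10 h 49 min; less 45 min break → 10 h 4 min
Sat: 11:23–18:46 = 7 h 23 min; less 45 min break → 6 h 38 min
Sun: 06:48–16:53 = 10 h 5 min; less 45 min break → 9 h 20 min
Total worked: 52 h 45 min = 3165 min.
Regular 44 h 0 min = 2640 min at $43.00/h; overtime 8 h 45 min = 525 min at $86.00/h.
Pay = (2640 × $43.00 + 525 × $86.00) ÷ 60 = $2644.50.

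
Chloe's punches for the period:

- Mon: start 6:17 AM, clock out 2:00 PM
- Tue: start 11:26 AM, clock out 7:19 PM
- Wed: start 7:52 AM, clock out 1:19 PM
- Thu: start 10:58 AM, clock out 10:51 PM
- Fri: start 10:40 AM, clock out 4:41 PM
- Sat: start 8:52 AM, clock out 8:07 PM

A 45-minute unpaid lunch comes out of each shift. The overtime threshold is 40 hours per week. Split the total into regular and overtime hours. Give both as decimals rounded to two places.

Regular 40.00 hours, overtime 5.70 hours

Mon: 6:17 AM–2:00 PM = 7 h 43 min; less 45 min break → 6 h 58 min
Tue: 11:26 AM–7:19 PM = 7 h 53 min; less 45 min break → 7 h 8 min
Wed: 7:52 AM–1:19 PM = 5 h 27 min; less 45 min break → 4 h 42 min
Thu: 10:58 AM–10:51 PM = 11 h 53 min; less 45 min break → 11 h 8 min
Fri: 10:40 AM–4:41 PM = 6 h 1 min; less 45 min break → 5 h 16 min
Sat: 8:52 AM–8:07 PM = 11 h 15 min; less 45 min break → 10 h 30 min
Total worked: 45 h 42 min = 45.70 h.
Threshold 40 h → overtime 5 h 42 min, regular 40 h 0 min.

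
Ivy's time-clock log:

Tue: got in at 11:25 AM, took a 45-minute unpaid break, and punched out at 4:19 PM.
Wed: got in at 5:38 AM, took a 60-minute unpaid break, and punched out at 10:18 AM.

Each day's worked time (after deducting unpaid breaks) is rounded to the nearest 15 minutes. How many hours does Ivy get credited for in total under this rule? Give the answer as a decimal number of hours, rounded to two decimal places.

Tue: 11:25 AM–4:19 PM = 4 h 54 min − 45 min = 4 h 9 min → rounds to 4 h 15 min
Wed: 5:38 AM–10:18 AM = 4 h 40 min − 60 min = 3 h 40 min → rounds to 3 h 45 min
Total credited: 8 h 0 min.

8.00 hours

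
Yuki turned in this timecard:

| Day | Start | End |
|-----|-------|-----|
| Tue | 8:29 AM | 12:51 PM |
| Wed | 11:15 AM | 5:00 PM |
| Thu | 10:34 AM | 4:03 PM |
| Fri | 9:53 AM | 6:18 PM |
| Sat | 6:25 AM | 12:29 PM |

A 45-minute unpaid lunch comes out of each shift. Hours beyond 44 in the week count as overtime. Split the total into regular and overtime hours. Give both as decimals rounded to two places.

Tue: 8:29 AM–12:51 PM = 4 h 22 min; less 45 min break → 3 h 37 min
Wed: 11:15 AM–5:00 PM = 5 h 45 min; less 45 min break → 5 h 0 min
Thu: 10:34 AM–4:03 PM = 5 h 29 min; less 45 min break → 4 h 44 min
Fri: 9:53 AM–6:18 PM = 8 h 25 min; less 45 min break → 7 h 40 min
Sat: 6:25 AM–12:29 PM = 6 h 4 min; less 45 min break → 5 h 19 min
Total worked: 26 h 20 min = 26.33 h.
Threshold 44 h → overtime 0 h 0 min, regular 26 h 20 min.

Regular 26.33 hours, overtime 0.00 hours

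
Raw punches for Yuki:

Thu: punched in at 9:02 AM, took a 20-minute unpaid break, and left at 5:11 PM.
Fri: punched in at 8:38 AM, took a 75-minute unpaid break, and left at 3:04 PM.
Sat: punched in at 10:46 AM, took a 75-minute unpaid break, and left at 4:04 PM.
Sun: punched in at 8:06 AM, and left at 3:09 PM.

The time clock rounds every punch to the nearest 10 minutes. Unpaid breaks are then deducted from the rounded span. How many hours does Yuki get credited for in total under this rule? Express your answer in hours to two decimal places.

23.83 hours

Thu: in 9:02 AM→9:00 AM, out 5:11 PM→5:10 PM; 8 h 10 min − 20 min = 7 h 50 min
Fri: in 8:38 AM→8:40 AM, out 3:04 PM→3:00 PM; 6 h 20 min − 75 min = 5 h 5 min
Sat: in 10:46 AM→10:50 AM, out 4:04 PM→4:00 PM; 5 h 10 min − 75 min = 3 h 55 min
Sun: in 8:06 AM→8:10 AM, out 3:09 PM→3:10 PM; 7 h 0 min
Total credited: 23 h 50 min.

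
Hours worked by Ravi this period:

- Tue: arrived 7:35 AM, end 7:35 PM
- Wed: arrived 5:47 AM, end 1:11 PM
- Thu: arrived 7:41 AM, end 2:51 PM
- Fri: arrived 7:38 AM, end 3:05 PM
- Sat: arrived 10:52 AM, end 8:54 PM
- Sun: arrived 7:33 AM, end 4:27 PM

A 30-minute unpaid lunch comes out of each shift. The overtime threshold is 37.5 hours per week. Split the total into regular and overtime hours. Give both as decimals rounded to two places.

Tue: 7:35 AM–7:35 PM = 12 h 0 min; less 30 min break → 11 h 30 min
Wed: 5:47 AM–1:11 PM = 7 h 24 min; less 30 min break → 6 h 54 min
Thu: 7:41 AM–2:51 PM = 7 h 10 min; less 30 min break → 6 h 40 min
Fri: 7:38 AM–3:05 PM = 7 h 27 min; less 30 min break → 6 h 57 min
Sat: 10:52 AM–8:54 PM = 10 h 2 min; less 30 min break → 9 h 32 min
Sun: 7:33 AM–4:27 PM = 8 h 54 min; less 30 min break → 8 h 24 min
Total worked: 49 h 57 min = 49.95 h.
Threshold 37.5 h → overtime 12 h 27 min, regular 37 h 30 min.

Regular 37.50 hours, overtime 12.45 hours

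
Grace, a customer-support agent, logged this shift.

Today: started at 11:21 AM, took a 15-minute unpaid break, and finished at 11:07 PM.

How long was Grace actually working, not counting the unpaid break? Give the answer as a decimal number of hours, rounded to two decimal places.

Today: 11:21 AM–11:07 PM = 11 h 46 min; less 15 min break → 11 h 31 min

11.52 hours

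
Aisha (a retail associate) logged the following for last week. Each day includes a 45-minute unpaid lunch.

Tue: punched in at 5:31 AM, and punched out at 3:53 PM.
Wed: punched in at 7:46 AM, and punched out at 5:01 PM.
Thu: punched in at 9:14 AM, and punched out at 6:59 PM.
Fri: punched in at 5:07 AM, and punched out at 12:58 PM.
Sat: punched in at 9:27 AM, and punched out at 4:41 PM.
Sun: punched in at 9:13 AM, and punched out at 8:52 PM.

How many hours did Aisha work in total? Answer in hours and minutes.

51 h 36 min

Tue: 5:31 AM–3:53 PM = 10 h 22 min; less 45 min break → 9 h 37 min
Wed: 7:46 AM–5:01 PM = 9 h 15 min; less 45 min break → 8 h 30 min
Thu: 9:14 AM–6:59 PM = 9 h 45 min; less 45 min break → 9 h 0 min
Fri: 5:07 AM–12:58 PM = 7 h 51 min; less 45 min break → 7 h 6 min
Sat: 9:27 AM–4:41 PM = 7 h 14 min; less 45 min break → 6 h 29 min
Sun: 9:13 AM–8:52 PM = 11 h 39 min; less 45 min break → 10 h 54 min
Total: 9 h 37 min + 8 h 30 min + 9 h 0 min + 7 h 6 min + 6 h 29 min + 10 h 54 min = 51 h 36 min.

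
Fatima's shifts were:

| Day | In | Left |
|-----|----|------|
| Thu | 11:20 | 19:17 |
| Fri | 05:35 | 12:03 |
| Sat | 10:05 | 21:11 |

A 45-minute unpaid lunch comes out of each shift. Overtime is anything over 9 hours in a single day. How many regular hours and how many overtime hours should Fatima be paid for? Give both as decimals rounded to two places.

Regular 21.92 hours, overtime 1.35 hours

Thu: 11:20–19:17 = 7 h 57 min; less 45 min break → 7 h 12 min
Fri: 05:35–12:03 = 6 h 28 min; less 45 min break → 5 h 43 min
Sat: 10:05–21:11 = 11 h 6 min; less 45 min break → 10 h 21 min
Thu reg 7 h 12 min / OT 0 h 0 min; Fri reg 5 h 43 min / OT 0 h 0 min; Sat reg 9 h 0 min / OT 1 h 21 min.
Totals: regular 21 h 55 min, overtime 1 h 21 min.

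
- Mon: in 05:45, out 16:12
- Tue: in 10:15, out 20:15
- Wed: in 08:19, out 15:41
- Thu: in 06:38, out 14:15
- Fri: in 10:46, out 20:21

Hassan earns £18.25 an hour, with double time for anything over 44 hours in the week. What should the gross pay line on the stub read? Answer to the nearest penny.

Mon: 05:45–16:12 = 10 h 27 min
Tue: 10:15–20:15 = 10 h 0 min
Wed: 08:19–15:41 = 7 h 22 min
Thu: 06:38–14:15 = 7 h 37 min
Fri: 10:46–20:21 = 9 h 35 min
Total worked: 45 h 1 min = 2701 min.
Regular 44 h 0 min = 2640 min at £18.25/h; overtime 1 h 1 min = 61 min at £36.50/h.
Pay = (2640 × £18.25 + 61 × £36.50) ÷ 60 = £840.11.

£840.11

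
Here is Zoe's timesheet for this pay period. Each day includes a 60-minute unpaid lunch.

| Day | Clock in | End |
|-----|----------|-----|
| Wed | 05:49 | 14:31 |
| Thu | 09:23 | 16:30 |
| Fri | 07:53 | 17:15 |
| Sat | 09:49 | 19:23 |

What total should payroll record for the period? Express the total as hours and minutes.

Wed: 05:49–14:31 = 8 h 42 min; less 60 min break → 7 h 42 min
Thu: 09:23–16:30 = 7 h 7 min; less 60 min break → 6 h 7 min
Fri: 07:53–17:15 = 9 h 22 min; less 60 min break → 8 h 22 min
Sat: 09:49–19:23 = 9 h 34 min; less 60 min break → 8 h 34 min
Total: 7 h 42 min + 6 h 7 min + 8 h 22 min + 8 h 34 min = 30 h 45 min.

30 h 45 min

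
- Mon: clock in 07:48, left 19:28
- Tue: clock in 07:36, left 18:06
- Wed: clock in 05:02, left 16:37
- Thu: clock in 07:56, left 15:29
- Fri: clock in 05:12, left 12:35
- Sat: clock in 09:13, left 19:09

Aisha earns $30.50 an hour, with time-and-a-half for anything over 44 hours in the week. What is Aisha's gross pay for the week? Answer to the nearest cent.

$2010.71

Mon: 07:48–19:28 = 11 h 40 min
Tue: 07:36–18:06 = 10 h 30 min
Wed: 05:02–16:37 = 11 h 35 min
Thu: 07:56–15:29 = 7 h 33 min
Fri: 05:12–12:35 = 7 h 23 min
Sat: 09:13–19:09 = 9 h 56 min
Total worked: 58 h 37 min = 3517 min.
Regular 44 h 0 min = 2640 min at $30.50/h; overtime 14 h 37 min = 877 min at $45.75/h.
Pay = (2640 × $30.50 + 877 × $45.75) ÷ 60 = $2010.71.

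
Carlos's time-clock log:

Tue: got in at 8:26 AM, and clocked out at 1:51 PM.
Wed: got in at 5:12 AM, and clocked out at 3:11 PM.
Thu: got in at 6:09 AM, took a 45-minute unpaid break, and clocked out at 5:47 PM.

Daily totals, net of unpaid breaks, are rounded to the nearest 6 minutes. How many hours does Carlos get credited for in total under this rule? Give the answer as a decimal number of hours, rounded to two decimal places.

26.30 hours

Tue: 8:26 AM–1:51 PM = 5 h 25 min → rounds to 5 h 24 min
Wed: 5:12 AM–3:11 PM = 9 h 59 min → rounds to 10 h 0 min
Thu: 6:09 AM–5:47 PM = 11 h 38 min − 45 min = 10 h 53 min → rounds to 10 h 54 min
Total credited: 26 h 18 min.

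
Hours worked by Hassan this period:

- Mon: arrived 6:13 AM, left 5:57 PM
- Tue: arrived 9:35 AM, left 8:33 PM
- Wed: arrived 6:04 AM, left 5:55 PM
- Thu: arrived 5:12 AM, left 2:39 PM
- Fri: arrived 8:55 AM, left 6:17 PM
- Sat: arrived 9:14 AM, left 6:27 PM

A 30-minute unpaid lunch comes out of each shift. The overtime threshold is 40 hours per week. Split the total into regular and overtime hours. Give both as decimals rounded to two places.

Regular 40.00 hours, overtime 19.58 hours

Mon: 6:13 AM–5:57 PM = 11 h 44 min; less 30 min break → 11 h 14 min
Tue: 9:35 AM–8:33 PM = 10 h 58 min; less 30 min break → 10 h 28 min
Wed: 6:04 AM–5:55 PM = 11 h 51 min; less 30 min break → 11 h 21 min
Thu: 5:12 AM–2:39 PM = 9 h 27 min; less 30 min break → 8 h 57 min
Fri: 8:55 AM–6:17 PM = 9 h 22 min; less 30 min break → 8 h 52 min
Sat: 9:14 AM–6:27 PM = 9 h 13 min; less 30 min break → 8 h 43 min
Total worked: 59 h 35 min = 59.58 h.
Threshold 40 h → overtime 19 h 35 min, regular 40 h 0 min.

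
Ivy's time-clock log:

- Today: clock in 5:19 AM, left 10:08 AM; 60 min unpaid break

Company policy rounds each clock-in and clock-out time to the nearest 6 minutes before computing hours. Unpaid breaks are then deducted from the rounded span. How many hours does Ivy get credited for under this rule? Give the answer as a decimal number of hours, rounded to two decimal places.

3.80 hours

Today: in 5:19 AM→5:18 AM, out 10:08 AM→10:06 AM; 4 h 48 min − 60 min = 3 h 48 min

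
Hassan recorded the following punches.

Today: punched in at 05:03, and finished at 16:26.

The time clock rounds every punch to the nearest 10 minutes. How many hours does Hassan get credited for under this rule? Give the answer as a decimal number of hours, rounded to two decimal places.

Today: in 05:03→05:00, out 16:26→16:30; 11 h 30 min

11.50 hours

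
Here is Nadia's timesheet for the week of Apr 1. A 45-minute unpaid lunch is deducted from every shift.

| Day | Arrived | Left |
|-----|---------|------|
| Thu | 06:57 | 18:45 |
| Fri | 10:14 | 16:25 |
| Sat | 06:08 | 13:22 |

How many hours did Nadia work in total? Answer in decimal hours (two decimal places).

Thu: 06:57–18:45 = 11 h 48 min; less 45 min break → 11 h 3 min
Fri: 10:14–16:25 = 6 h 11 min; less 45 min break → 5 h 26 min
Sat: 06:08–13:22 = 7 h 14 min; less 45 min break → 6 h 29 min
Total: 11 h 3 min + 5 h 26 min + 6 h 29 min = 22 h 58 min.

22.97 hours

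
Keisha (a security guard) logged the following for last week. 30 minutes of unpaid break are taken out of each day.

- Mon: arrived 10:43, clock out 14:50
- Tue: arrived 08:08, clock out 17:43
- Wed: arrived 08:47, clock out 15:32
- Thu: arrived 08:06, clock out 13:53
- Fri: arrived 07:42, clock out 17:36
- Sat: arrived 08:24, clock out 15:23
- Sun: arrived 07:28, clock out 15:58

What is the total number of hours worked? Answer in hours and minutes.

48 h 7 min

Mon: 10:43–14:50 = 4 h 7 min; less 30 min break → 3 h 37 min
Tue: 08:08–17:43 = 9 h 35 min; less 30 min break → 9 h 5 min
Wed: 08:47–15:32 = 6 h 45 min; less 30 min break → 6 h 15 min
Thu: 08:06–13:53 = 5 h 47 min; less 30 min break → 5 h 17 min
Fri: 07:42–17:36 = 9 h 54 min; less 30 min break → 9 h 24 min
Sat: 08:24–15:23 = 6 h 59 min; less 30 min break → 6 h 29 min
Sun: 07:28–15:58 = 8 h 30 min; less 30 min break → 8 h 0 min
Total: 3 h 37 min + 9 h 5 min + 6 h 15 min + 5 h 17 min + 9 h 24 min + 6 h 29 min + 8 h 0 min = 48 h 7 min.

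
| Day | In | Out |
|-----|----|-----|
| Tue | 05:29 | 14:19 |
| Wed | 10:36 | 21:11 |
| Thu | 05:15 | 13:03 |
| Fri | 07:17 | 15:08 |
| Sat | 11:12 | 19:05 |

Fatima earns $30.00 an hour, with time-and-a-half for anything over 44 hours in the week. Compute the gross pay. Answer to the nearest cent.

Tue: 05:29–14:19 = 8 h 50 min
Wed: 10:36–21:11 = 10 h 35 min
Thu: 05:15–13:03 = 7 h 48 min
Fri: 07:17–15:08 = 7 h 51 min
Sat: 11:12–19:05 = 7 h 53 min
Total worked: 42 h 57 min = 2577 min.
Regular 42 h 57 min = 2577 min at $30.00/h; overtime 0 h 0 min = 0 min at $45.00/h.
Pay = (2577 × $30.00 + 0 × $45.00) ÷ 60 = $1288.50.

$1288.50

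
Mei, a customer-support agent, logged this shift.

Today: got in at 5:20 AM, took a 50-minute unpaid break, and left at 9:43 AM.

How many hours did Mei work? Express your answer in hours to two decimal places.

3.55 hours

Today: 5:20 AM–9:43 AM = 4 h 23 min; less 50 min break → 3 h 33 min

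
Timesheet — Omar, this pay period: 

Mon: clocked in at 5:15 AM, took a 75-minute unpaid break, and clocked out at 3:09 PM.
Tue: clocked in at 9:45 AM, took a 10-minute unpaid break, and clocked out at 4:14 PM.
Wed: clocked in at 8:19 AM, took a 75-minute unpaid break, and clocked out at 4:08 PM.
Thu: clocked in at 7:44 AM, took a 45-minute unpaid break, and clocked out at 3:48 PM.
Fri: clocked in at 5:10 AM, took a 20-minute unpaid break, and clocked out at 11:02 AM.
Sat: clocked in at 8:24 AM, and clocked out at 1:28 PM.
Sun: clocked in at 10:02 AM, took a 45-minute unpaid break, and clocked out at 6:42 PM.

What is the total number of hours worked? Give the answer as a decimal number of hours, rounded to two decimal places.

47.37 hours

Mon: 5:15 AM–3:09 PM = 9 h 54 min; less 75 min break → 8 h 39 min
Tue: 9:45 AM–4:14 PM = 6 h 29 min; less 10 min break → 6 h 19 min
Wed: 8:19 AM–4:08 PM = 7 h 49 min; less 75 min break → 6 h 34 min
Thu: 7:44 AM–3:48 PM = 8 h 4 min; less 45 min break → 7 h 19 min
Fri: 5:10 AM–11:02 AM = 5 h 52 min; less 20 min break → 5 h 32 min
Sat: 8:24 AM–1:28 PM = 5 h 4 min
Sun: 10:02 AM–6:42 PM = 8 h 40 min; less 45 min break → 7 h 55 min
Total: 8 h 39 min + 6 h 19 min + 6 h 34 min + 7 h 19 min + 5 h 32 min + 5 h 4 min + 7 h 55 min = 47 h 22 min.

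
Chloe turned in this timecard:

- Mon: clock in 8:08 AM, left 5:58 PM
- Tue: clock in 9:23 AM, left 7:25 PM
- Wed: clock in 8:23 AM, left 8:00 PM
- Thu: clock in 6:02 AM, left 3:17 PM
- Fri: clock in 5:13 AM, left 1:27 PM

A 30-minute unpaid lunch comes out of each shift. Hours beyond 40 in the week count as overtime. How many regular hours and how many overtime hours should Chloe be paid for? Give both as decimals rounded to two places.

Mon: 8:08 AM–5:58 PM = 9 h 50 min; less 30 min break → 9 h 20 min
Tue: 9:23 AM–7:25 PM = 10 h 2 min; less 30 min break → 9 h 32 min
Wed: 8:23 AM–8:00 PM = 11 h 37 min; less 30 min break → 11 h 7 min
Thu: 6:02 AM–3:17 PM = 9 h 15 min; less 30 min break → 8 h 45 min
Fri: 5:13 AM–1:27 PM = 8 h 14 min; less 30 min break → 7 h 44 min
Total worked: 46 h 28 min = 46.47 h.
Threshold 40 h → overtime 6 h 28 min, regular 40 h 0 min.

Regular 40.00 hours, overtime 6.47 hours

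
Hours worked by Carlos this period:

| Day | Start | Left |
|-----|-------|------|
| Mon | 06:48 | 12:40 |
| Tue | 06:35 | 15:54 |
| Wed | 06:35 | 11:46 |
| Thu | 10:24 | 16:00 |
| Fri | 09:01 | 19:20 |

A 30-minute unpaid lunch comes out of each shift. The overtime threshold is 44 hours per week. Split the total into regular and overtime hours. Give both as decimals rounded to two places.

Regular 33.78 hours, overtime 0.00 hours

Mon: 06:48–12:40 = 5 h 52 min; less 30 min break → 5 h 22 min
Tue: 06:35–15:54 = 9 h 19 min; less 30 min break → 8 h 49 min
Wed: 06:35–11:46 = 5 h 11 min; less 30 min break → 4 h 41 min
Thu: 10:24–16:00 = 5 h 36 min; less 30 min break → 5 h 6 min
Fri: 09:01–19:20 = 10 h 19 min; less 30 min break → 9 h 49 min
Total worked: 33 h 47 min = 33.78 h.
Threshold 44 h → overtime 0 h 0 min, regular 33 h 47 min.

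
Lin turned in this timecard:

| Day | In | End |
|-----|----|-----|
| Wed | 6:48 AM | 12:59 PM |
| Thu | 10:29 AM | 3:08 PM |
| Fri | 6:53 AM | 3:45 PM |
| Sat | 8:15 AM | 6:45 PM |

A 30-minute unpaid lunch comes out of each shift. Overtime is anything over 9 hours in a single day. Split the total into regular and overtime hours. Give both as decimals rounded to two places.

Wed: 6:48 AM–12:59 PM = 6 h 11 min; less 30 min break → 5 h 41 min
Thu: 10:29 AM–3:08 PM = 4 h 39 min; less 30 min break → 4 h 9 min
Fri: 6:53 AM–3:45 PM = 8 h 52 min; less 30 min break → 8 h 22 min
Sat: 8:15 AM–6:45 PM = 10 h 30 min; less 30 min break → 10 h 0 min
Wed reg 5 h 41 min / OT 0 h 0 min; Thu reg 4 h 9 min / OT 0 h 0 min; Fri reg 8 h 22 min / OT 0 h 0 min; Sat reg 9 h 0 min / OT 1 h 0 min.
Totals: regular 27 h 12 min, overtime 1 h 0 min.

Regular 27.20 hours, overtime 1.00 hours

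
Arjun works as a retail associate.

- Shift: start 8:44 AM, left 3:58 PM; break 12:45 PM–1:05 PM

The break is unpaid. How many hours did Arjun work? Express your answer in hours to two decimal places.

6.90 hours

Shift: 8:44 AM–3:58 PM = 7 h 14 min; less 20 min break → 6 h 54 min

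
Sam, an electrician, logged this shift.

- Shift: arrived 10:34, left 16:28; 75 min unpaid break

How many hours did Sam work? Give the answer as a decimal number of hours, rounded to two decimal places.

4.65 hours

Shift: 10:34–16:28 = 5 h 54 min; less 75 min break → 4 h 39 min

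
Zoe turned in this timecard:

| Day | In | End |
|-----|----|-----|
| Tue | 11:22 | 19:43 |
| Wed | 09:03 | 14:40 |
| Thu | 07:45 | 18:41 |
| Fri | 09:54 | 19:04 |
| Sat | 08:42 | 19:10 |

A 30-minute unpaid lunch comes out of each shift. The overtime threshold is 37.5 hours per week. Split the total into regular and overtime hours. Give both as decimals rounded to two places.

Regular 37.50 hours, overtime 4.53 hours

Tue: 11:22–19:43 = 8 h 21 min; less 30 min break → 7 h 51 min
Wed: 09:03–14:40 = 5 h 37 min; less 30 min break → 5 h 7 min
Thu: 07:45–18:41 = 10 h 56 min; less 30 min break → 10 h 26 min
Fri: 09:54–19:04 = 9 h 10 min; less 30 min break → 8 h 40 min
Sat: 08:42–19:10 = 10 h 28 min; less 30 min break → 9 h 58 min
Total worked: 42 h 2 min = 42.03 h.
Threshold 37.5 h → overtime 4 h 32 min, regular 37 h 30 min.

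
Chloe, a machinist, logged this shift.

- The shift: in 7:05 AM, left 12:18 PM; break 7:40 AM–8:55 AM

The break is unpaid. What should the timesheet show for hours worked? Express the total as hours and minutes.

3 h 58 min

The shift: 7:05 AM–12:18 PM = 5 h 13 min; less 75 min break → 3 h 58 min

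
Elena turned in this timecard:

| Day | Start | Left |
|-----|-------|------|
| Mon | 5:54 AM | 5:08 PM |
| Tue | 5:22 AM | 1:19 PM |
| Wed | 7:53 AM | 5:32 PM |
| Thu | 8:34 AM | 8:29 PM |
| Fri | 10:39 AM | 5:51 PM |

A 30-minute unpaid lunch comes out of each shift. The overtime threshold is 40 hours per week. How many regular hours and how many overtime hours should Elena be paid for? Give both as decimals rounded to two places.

Regular 40.00 hours, overtime 5.45 hours

Mon: 5:54 AM–5:08 PM = 11 h 14 min; less 30 min break → 10 h 44 min
Tue: 5:22 AM–1:19 PM = 7 h 57 min; less 30 min break → 7 h 27 min
Wed: 7:53 AM–5:32 PM = 9 h 39 min; less 30 min break → 9 h 9 min
Thu: 8:34 AM–8:29 PM = 11 h 55 min; less 30 min break → 11 h 25 min
Fri: 10:39 AM–5:51 PM = 7 h 12 min; less 30 min break → 6 h 42 min
Total worked: 45 h 27 min = 45.45 h.
Threshold 40 h → overtime 5 h 27 min, regular 40 h 0 min.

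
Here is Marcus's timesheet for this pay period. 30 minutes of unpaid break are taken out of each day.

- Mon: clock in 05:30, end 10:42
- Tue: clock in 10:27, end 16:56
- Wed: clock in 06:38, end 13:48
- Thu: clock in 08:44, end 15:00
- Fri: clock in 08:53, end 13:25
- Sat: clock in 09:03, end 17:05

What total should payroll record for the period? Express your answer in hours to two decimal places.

Mon: 05:30–10:42 = 5 h 12 min; less 30 min break → 4 h 42 min
Tue: 10:27–16:56 = 6 h 29 min; less 30 min break → 5 h 59 min
Wed: 06:38–13:48 = 7 h 10 min; less 30 min break → 6 h 40 min
Thu: 08:44–15:00 = 6 h 16 min; less 30 min break → 5 h 46 min
Fri: 08:53–13:25 = 4 h 32 min; less 30 min break → 4 h 2 min
Sat: 09:03–17:05 = 8 h 2 min; less 30 min break → 7 h 32 min
Total: 4 h 42 min + 5 h 59 min + 6 h 40 min + 5 h 46 min + 4 h 2 min + 7 h 32 min = 34 h 41 min.

34.68 hours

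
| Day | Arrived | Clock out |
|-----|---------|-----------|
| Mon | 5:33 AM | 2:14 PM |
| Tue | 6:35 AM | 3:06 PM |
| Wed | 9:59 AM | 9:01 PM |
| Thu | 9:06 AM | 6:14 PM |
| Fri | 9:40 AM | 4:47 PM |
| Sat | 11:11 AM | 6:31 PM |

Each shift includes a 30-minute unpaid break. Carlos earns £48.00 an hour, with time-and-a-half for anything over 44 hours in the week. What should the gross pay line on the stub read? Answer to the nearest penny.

£2458.80

Mon: 5:33 AM–2:14 PM = 8 h 41 min; less 30 min break → 8 h 11 min
Tue: 6:35 AM–3:06 PM = 8 h 31 min; less 30 min break → 8 h 1 min
Wed: 9:59 AM–9:01 PM = 11 h 2 min; less 30 min break → 10 h 32 min
Thu: 9:06 AM–6:14 PM = 9 h 8 min; less 30 min break → 8 h 38 min
Fri: 9:40 AM–4:47 PM = 7 h 7 min; less 30 min break → 6 h 37 min
Sat: 11:11 AM–6:31 PM = 7 h 20 min; less 30 min break → 6 h 50 min
Total worked: 48 h 49 min = 2929 min.
Regular 44 h 0 min = 2640 min at £48.00/h; overtime 4 h 49 min = 289 min at £72.00/h.
Pay = (2640 × £48.00 + 289 × £72.00) ÷ 60 = £2458.80.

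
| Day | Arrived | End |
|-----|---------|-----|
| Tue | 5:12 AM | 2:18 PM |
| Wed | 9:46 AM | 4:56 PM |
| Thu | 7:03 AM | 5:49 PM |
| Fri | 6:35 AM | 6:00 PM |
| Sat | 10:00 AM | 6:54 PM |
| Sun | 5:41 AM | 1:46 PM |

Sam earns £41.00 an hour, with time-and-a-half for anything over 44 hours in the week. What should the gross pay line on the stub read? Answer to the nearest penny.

Tue: 5:12 AM–2:18 PM = 9 h 6 min
Wed: 9:46 AM–4:56 PM = 7 h 10 min
Thu: 7:03 AM–5:49 PM = 10 h 46 min
Fri: 6:35 AM–6:00 PM = 11 h 25 min
Sat: 10:00 AM–6:54 PM = 8 h 54 min
Sun: 5:41 AM–1:46 PM = 8 h 5 min
Total worked: 55 h 26 min = 3326 min.
Regular 44 h 0 min = 2640 min at £41.00/h; overtime 11 h 26 min = 686 min at £61.50/h.
Pay = (2640 × £41.00 + 686 × £61.50) ÷ 60 = £2507.15.

£2507.15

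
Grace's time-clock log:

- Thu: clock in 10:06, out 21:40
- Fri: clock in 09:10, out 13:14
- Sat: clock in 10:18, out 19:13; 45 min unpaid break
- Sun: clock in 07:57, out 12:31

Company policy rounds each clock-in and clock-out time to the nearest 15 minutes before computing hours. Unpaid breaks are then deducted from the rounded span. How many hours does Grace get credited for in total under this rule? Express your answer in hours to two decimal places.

Thu: in 10:06→10:00, out 21:40→21:45; 11 h 45 min
Fri: in 09:10→09:15, out 13:14→13:15; 4 h 0 min
Sat: in 10:18→10:15, out 19:13→19:15; 9 h 0 min − 45 min = 8 h 15 min
Sun: in 07:57→08:00, out 12:31→12:30; 4 h 30 min
Total credited: 28 h 30 min.

28.50 hours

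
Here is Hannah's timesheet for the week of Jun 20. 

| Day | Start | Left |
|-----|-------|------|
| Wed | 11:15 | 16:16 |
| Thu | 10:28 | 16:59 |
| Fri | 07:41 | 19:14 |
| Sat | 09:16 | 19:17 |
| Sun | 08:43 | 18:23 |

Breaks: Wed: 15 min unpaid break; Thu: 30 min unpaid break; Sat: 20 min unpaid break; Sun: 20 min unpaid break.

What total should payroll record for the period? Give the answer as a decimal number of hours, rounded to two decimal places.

41.35 hours

Wed: 11:15–16:16 = 5 h 1 min; less 15 min break → 4 h 46 min
Thu: 10:28–16:59 = 6 h 31 min; less 30 min break → 6 h 1 min
Fri: 07:41–19:14 = 11 h 33 min
Sat: 09:16–19:17 = 10 h 1 min; less 20 min break → 9 h 41 min
Sun: 08:43–18:23 = 9 h 40 min; less 20 min break → 9 h 20 min
Total: 4 h 46 min + 6 h 1 min + 11 h 33 min + 9 h 41 min + 9 h 20 min = 41 h 21 min.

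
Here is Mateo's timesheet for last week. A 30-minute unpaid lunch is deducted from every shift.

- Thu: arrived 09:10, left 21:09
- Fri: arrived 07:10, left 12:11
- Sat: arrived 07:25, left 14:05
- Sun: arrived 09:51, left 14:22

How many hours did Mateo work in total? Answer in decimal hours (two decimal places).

26.18 hours

Thu: 09:10–21:09 = 11 h 59 min; less 30 min break → 11 h 29 min
Fri: 07:10–12:11 = 5 h 1 min; less 30 min break → 4 h 31 min
Sat: 07:25–14:05 = 6 h 40 min; less 30 min break → 6 h 10 min
Sun: 09:51–14:22 = 4 h 31 min; less 30 min break → 4 h 1 min
Total: 11 h 29 min + 4 h 31 min + 6 h 10 min + 4 h 1 min = 26 h 11 min.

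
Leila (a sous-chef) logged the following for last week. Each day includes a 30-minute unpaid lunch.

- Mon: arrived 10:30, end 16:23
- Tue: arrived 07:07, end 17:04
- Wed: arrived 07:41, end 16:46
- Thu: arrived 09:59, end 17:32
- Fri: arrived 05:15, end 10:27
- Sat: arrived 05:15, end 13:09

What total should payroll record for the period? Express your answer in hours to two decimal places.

Mon: 10:30–16:23 = 5 h 53 min; less 30 min break → 5 h 23 min
Tue: 07:07–17:04 = 9 h 57 min; less 30 min break → 9 h 27 min
Wed: 07:41–16:46 = 9 h 5 min; less 30 min break → 8 h 35 min
Thu: 09:59–17:32 = 7 h 33 min; less 30 min break → 7 h 3 min
Fri: 05:15–10:27 = 5 h 12 min; less 30 min break → 4 h 42 min
Sat: 05:15–13:09 = 7 h 54 min; less 30 min break → 7 h 24 min
Total: 5 h 23 min + 9 h 27 min + 8 h 35 min + 7 h 3 min + 4 h 42 min + 7 h 24 min = 42 h 34 min.

42.57 hours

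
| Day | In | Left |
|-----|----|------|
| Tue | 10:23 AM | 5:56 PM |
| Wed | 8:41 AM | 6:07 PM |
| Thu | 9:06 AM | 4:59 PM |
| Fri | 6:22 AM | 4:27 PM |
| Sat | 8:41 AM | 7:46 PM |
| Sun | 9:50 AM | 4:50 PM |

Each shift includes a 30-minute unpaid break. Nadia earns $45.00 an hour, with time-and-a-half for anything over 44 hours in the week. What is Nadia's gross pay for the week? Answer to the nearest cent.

$2387.25

Tue: 10:23 AM–5:56 PM = 7 h 33 min; less 30 min break → 7 h 3 min
Wed: 8:41 AM–6:07 PM = 9 h 26 min; less 30 min break → 8 h 56 min
Thu: 9:06 AM–4:59 PM = 7 h 53 min; less 30 min break → 7 h 23 min
Fri: 6:22 AM–4:27 PM = 10 h 5 min; less 30 min break → 9 h 35 min
Sat: 8:41 AM–7:46 PM = 11 h 5 min; less 30 min break → 10 h 35 min
Sun: 9:50 AM–4:50 PM = 7 h 0 min; less 30 min break → 6 h 30 min
Total worked: 50 h 2 min = 3002 min.
Regular 44 h 0 min = 2640 min at $45.00/h; overtime 6 h 2 min = 362 min at $67.50/h.
Pay = (2640 × $45.00 + 362 × $67.50) ÷ 60 = $2387.25.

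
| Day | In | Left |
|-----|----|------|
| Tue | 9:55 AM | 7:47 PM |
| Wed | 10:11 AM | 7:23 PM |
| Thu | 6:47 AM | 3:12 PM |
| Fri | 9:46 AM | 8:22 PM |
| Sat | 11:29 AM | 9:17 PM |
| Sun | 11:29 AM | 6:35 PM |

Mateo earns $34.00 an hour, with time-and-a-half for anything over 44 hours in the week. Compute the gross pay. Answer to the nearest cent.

Tue: 9:55 AM–7:47 PM = 9 h 52 min
Wed: 10:11 AM–7:23 PM = 9 h 12 min
Thu: 6:47 AM–3:12 PM = 8 h 25 min
Fri: 9:46 AM–8:22 PM = 10 h 36 min
Sat: 11:29 AM–9:17 PM = 9 h 48 min
Sun: 11:29 AM–6:35 PM = 7 h 6 min
Total worked: 54 h 59 min = 3299 min.
Regular 44 h 0 min = 2640 min at $34.00/h; overtime 10 h 59 min = 659 min at $51.00/h.
Pay = (2640 × $34.00 + 659 × $51.00) ÷ 60 = $2056.15.

$2056.15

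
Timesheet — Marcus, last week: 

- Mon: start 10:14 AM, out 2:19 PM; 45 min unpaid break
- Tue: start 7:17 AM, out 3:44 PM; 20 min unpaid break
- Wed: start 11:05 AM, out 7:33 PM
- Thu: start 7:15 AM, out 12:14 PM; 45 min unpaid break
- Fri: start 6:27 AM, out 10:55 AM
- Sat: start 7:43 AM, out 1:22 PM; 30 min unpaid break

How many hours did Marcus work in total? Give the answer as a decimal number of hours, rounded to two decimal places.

33.77 hours

Mon: 10:14 AM–2:19 PM = 4 h 5 min; less 45 min break → 3 h 20 min
Tue: 7:17 AM–3:44 PM = 8 h 27 min; less 20 min break → 8 h 7 min
Wed: 11:05 AM–7:33 PM = 8 h 28 min
Thu: 7:15 AM–12:14 PM = 4 h 59 min; less 45 min break → 4 h 14 min
Fri: 6:27 AM–10:55 AM = 4 h 28 min
Sat: 7:43 AM–1:22 PM = 5 h 39 min; less 30 min break → 5 h 9 min
Total: 3 h 20 min + 8 h 7 min + 8 h 28 min + 4 h 14 min + 4 h 28 min + 5 h 9 min = 33 h 46 min.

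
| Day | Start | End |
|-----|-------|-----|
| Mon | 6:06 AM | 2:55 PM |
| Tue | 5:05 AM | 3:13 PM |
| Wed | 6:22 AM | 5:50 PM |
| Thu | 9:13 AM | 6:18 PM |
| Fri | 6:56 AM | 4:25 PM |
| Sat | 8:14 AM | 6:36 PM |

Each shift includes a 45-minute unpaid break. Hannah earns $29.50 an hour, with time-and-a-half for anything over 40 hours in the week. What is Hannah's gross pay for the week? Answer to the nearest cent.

Mon: 6:06 AM–2:55 PM = 8 h 49 min; less 45 min break → 8 h 4 min
Tue: 5:05 AM–3:13 PM = 10 h 8 min; less 45 min break → 9 h 23 min
Wed: 6:22 AM–5:50 PM = 11 h 28 min; less 45 min break → 10 h 43 min
Thu: 9:13 AM–6:18 PM = 9 h 5 min; less 45 min break → 8 h 20 min
Fri: 6:56 AM–4:25 PM = 9 h 29 min; less 45 min break → 8 h 44 min
Sat: 8:14 AM–6:36 PM = 10 h 22 min; less 45 min break → 9 h 37 min
Total worked: 54 h 51 min = 3291 min.
Regular 40 h 0 min = 2400 min at $29.50/h; overtime 14 h 51 min = 891 min at $44.25/h.
Pay = (2400 × $29.50 + 891 × $44.25) ÷ 60 = $1837.11.

$1837.11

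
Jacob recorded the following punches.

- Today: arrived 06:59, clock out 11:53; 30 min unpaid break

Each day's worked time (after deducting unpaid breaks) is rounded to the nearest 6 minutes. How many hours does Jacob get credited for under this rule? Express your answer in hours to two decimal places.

Today: 06:59–11:53 = 4 h 54 min − 30 min = 4 h 24 min → rounds to 4 h 24 min

4.40 hours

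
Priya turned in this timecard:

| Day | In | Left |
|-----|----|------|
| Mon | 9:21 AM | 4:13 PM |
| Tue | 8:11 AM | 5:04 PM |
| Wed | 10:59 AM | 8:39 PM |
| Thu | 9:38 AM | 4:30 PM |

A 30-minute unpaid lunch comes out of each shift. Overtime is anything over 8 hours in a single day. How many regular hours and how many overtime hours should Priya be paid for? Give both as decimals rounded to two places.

Regular 28.73 hours, overtime 1.55 hours

Mon: 9:21 AM–4:13 PM = 6 h 52 min; less 30 min break → 6 h 22 min
Tue: 8:11 AM–5:04 PM = 8 h 53 min; less 30 min break → 8 h 23 min
Wed: 10:59 AM–8:39 PM = 9 h 40 min; less 30 min break → 9 h 10 min
Thu: 9:38 AM–4:30 PM = 6 h 52 min; less 30 min break → 6 h 22 min
Mon reg 6 h 22 min / OT 0 h 0 min; Tue reg 8 h 0 min / OT 0 h 23 min; Wed reg 8 h 0 min / OT 1 h 10 min; Thu reg 6 h 22 min / OT 0 h 0 min.
Totals: regular 28 h 44 min, overtime 1 h 33 min.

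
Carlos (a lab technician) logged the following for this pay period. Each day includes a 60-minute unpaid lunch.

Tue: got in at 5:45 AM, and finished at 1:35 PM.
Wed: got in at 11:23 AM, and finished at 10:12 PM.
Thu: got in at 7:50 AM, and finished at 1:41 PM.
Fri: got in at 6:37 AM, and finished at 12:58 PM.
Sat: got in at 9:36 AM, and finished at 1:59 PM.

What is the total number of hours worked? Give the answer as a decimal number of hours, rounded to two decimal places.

30.23 hours

Tue: 5:45 AM–1:35 PM = 7 h 50 min; less 60 min break → 6 h 50 min
Wed: 11:23 AM–10:12 PM = 10 h 49 min; less 60 min break → 9 h 49 min
Thu: 7:50 AM–1:41 PM = 5 h 51 min; less 60 min break → 4 h 51 min
Fri: 6:37 AM–12:58 PM = 6 h 21 min; less 60 min break → 5 h 21 min
Sat: 9:36 AM–1:59 PM = 4 h 23 min; less 60 min break → 3 h 23 min
Total: 6 h 50 min + 9 h 49 min + 4 h 51 min + 5 h 21 min + 3 h 23 min = 30 h 14 min.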